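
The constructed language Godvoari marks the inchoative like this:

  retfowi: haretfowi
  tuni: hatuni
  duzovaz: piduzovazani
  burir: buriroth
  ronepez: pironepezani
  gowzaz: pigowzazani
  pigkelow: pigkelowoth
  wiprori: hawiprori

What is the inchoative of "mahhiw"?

mahhiwoth

tuni and burir both have last vowel 'i' yet inflect differently (hatuni, buriroth), so the last vowel is not what conditions the rule; the final letter is.
"mahhiw" ends in -w. The one such stem in the data (pigkelow → pigkelowoth) adds -oth, so the same rule applies.
So mahhiw → mahhiwoth.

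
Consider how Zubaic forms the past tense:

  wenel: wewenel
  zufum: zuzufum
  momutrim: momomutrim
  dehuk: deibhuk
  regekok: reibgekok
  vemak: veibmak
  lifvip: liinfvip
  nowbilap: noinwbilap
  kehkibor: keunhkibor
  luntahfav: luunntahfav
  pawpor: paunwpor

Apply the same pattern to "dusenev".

zufum and dehuk both have last vowel 'u' yet inflect differently (zuzufum, deibhuk), so the last vowel is not what conditions the rule; the final letter is.
"dusenev" ends in -v. The one such stem in the data (luntahfav → luunntahfav) inserts -un- after the first vowel (as do kehkibor, pawpor), so the same rule applies.
The other patterns: stems ending in -l or -m repeat the first consonant+vowel as a prefix; stems ending in -k insert -ib- after the first vowel; stems ending in -p insert -in- after the first vowel.
So dusenev → duunsenev.

duunsenev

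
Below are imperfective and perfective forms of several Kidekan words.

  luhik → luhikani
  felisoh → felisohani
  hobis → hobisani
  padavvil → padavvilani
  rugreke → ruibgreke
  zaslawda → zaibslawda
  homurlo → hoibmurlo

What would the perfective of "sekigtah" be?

felisoh and homurlo both have last vowel 'o' yet inflect differently (felisohani, hoibmurlo), so the last vowel is not what conditions the rule; whether the stem ends in a vowel or a consonant is.
"sekigtah" ends in a consonant. The stems ending in a consonant (luhik → luhikani, felisoh → felisohani, hobis → hobisani) add -ani.
The other pattern: stems ending in a vowel insert -ib- after the first vowel.
So sekigtah → sekigtahani.

sekigtahani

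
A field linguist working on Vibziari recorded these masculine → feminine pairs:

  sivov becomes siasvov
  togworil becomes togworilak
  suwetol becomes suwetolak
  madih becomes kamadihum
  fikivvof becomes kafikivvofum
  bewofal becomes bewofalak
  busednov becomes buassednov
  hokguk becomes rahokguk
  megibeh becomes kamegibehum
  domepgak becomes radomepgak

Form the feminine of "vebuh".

kavebuhum

domepgak and bewofal both have last vowel 'a' yet inflect differently (radomepgak, bewofalak), so the last vowel is not what conditions the rule; the final letter is.
"vebuh" ends in -h. The stems ending in -h (megibeh → kamegibehum, madih → kamadihum) add ka- … -um around the stem.
The other patterns: stems ending in -v insert -as- after the first vowel; stems ending in -k add the prefix ra-; stems ending in -l add -ak.
So vebuh → kavebuhum.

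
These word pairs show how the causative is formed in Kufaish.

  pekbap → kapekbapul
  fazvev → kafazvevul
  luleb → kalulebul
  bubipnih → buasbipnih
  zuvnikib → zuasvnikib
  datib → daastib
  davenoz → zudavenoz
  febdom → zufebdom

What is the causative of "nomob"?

zunomob

luleb and zuvnikib both end in -b yet inflect differently (kalulebul, zuasvnikib), so the final letter is not what conditions the rule; the last vowel is.
"nomob" has last vowel 'o'. The stems whose last vowel is 'o' (davenoz → zudavenoz, febdom → zufebdom) add the prefix zu-.
The other patterns: stems whose last vowel is 'a' or 'e' add ka- … -ul around the stem; stems whose last vowel is 'i' insert -as- after the first vowel.
So nomob → zunomob.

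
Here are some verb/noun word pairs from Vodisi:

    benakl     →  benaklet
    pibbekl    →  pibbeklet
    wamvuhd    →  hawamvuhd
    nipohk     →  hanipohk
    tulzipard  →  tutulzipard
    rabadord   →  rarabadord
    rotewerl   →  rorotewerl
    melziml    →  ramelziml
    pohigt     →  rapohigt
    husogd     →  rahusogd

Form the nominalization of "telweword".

"telweword" has second-to-last letter 'r'. The stems whose second-to-last letter is 'r' (tulzipard → tutulzipard, rabadord → rarabadord, rotewerl → rorotewerl) repeat the first consonant+vowel as a prefix.
The other patterns: stems whose second-to-last letter is 'k' add -et; stems whose second-to-last letter is 'h' add the prefix ha-; stems whose second-to-last letter is 'g' or 'm' add the prefix ra-.
So telweword → tetelweword.

tetelweword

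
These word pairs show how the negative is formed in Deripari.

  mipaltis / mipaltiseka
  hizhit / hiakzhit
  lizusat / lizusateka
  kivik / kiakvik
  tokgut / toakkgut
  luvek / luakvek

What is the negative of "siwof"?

lizusat and hizhit both end in -t yet inflect differently (lizusateka, hiakzhit), so the final letter is not what conditions the rule; the number of vowels is.
"siwof" has 2 vowels. The stems with 2 vowels (hizhit → hiakzhit, luvek → luakvek, tokgut → toakkgut) insert -ak- after the first vowel.
So siwof → siakwof.

siakwof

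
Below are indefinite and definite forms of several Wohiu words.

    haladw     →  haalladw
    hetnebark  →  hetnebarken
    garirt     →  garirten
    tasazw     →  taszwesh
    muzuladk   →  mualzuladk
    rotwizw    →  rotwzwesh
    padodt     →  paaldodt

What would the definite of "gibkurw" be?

tasazw and haladw both end in -w yet inflect differently (taszwesh, haalladw), so the final letter is not what conditions the rule; the second-to-last letter is.
"gibkurw" has second-to-last letter 'r'. The stems whose second-to-last letter is 'r' (garirt → garirten, hetnebark → hetnebarken) add -en.
The other patterns: stems whose second-to-last letter is 'z' delete the last vowel and add -esh; stems whose second-to-last letter is 'd' insert -al- after the first vowel.
So gibkurw → gibkurwen.

gibkurwen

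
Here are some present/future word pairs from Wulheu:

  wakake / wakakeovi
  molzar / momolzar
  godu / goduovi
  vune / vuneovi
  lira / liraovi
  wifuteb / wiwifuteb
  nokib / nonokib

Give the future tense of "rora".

roraovi

wifuteb and wakake both have last vowel 'e' yet inflect differently (wiwifuteb, wakakeovi), so the last vowel is not what conditions the rule; whether the stem ends in a vowel or a consonant is.
"rora" ends in a vowel. The stems ending in a vowel (wakake → wakakeovi, lira → liraovi, godu → goduovi) add -ovi.
So rora → roraovi.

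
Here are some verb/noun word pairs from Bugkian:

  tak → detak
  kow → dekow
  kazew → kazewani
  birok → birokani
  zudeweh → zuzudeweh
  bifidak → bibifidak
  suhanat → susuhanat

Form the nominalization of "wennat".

kow and kazew both end in -w yet inflect differently (dekow, kazewani), so the final letter is not what conditions the rule; the number of vowels is.
"wennat" has 2 vowels. The stems with 2 vowels (kazew → kazewani, birok → birokani) add -ani.
So wennat → wennatani.

wennatani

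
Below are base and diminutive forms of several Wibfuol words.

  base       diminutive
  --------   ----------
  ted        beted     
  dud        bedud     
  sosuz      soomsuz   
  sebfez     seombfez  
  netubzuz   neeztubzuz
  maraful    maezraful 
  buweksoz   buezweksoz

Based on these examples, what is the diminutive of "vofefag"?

voezfefag

sosuz and netubzuz both end in -z yet inflect differently (soomsuz, neeztubzuz), so the final letter is not what conditions the rule; the number of vowels is.
"vofefag" has 3 vowels. The stems with 3 vowels (netubzuz → neeztubzuz, maraful → maezraful, buweksoz → buezweksoz) insert -ez- after the first vowel.
So vofefag → voezfefag.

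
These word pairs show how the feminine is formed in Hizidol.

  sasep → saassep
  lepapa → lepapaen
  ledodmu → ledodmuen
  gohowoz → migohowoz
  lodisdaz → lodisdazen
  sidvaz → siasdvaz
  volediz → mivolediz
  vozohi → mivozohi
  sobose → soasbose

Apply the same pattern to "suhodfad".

lodisdaz and sidvaz both end in -z yet inflect differently (lodisdazen, siasdvaz), so the final letter is not what conditions the rule; the first letter is.
"suhodfad" begins with s-. The stems beginning with s- (sidvaz → siasdvaz, sasep → saassep, sobose → soasbose) insert -as- after the first vowel.
The other patterns: stems beginning with l- add -en; stems beginning with g- or v- add the prefix mi-.
So suhodfad → suashodfad.

suashodfad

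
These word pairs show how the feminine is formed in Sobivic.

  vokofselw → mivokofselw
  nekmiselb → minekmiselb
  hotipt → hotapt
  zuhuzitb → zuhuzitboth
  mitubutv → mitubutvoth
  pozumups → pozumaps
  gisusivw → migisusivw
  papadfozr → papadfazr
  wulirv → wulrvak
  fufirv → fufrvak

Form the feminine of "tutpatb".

"tutpatb" has second-to-last letter 't'. The stems whose second-to-last letter is 't' (mitubutv → mitubutvoth, zuhuzitb → zuhuzitboth) add -oth.
So tutpatb → tutpatboth.

tutpatboth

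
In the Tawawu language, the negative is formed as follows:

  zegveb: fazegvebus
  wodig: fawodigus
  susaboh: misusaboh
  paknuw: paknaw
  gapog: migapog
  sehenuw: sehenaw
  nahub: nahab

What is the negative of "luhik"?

faluhikus

gapog and wodig both end in -g yet inflect differently (migapog, fawodigus), so the final letter is not what conditions the rule; the last vowel is.
"luhik" has last vowel 'i'. The one such stem in the data (wodig → fawodigus) adds fa- … -us around the stem, so the same rule applies.
The other patterns: stems whose last vowel is 'o' add the prefix mi-; stems whose last vowel is 'u' change the last vowel to 'a'.
So luhik → faluhikus.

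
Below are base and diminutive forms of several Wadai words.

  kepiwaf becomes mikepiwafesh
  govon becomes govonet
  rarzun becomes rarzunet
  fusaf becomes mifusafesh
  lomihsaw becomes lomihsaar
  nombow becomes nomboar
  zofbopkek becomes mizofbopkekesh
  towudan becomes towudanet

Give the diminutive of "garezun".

garezunet

towudan and lomihsaw both have last vowel 'a' yet inflect differently (towudanet, lomihsaar), so the last vowel is not what conditions the rule; the final letter is.
"garezun" ends in -n. The stems ending in -n (govon → govonet, rarzun → rarzunet, towudan → towudanet) add -et.
The other patterns: stems ending in -w drop the final letter and add -ar; stems ending in -f or -k add mi- … -esh around the stem.
So garezun → garezunet.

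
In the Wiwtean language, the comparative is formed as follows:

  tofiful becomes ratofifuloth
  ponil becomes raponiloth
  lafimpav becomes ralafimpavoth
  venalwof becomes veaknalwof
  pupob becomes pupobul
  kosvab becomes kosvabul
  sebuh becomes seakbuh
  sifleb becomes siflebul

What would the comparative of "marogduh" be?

maakrogduh

"marogduh" ends in -h. The one such stem in the data (sebuh → seakbuh) inserts -ak- after the first vowel (as does venalwof), so the same rule applies.
So marogduh → maakrogduh.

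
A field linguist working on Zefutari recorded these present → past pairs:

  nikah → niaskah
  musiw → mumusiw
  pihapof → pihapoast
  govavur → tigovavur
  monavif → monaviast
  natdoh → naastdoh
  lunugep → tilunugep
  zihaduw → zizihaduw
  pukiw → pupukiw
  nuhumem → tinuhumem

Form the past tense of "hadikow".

hahadikow

pihapof and natdoh both have last vowel 'o' yet inflect differently (pihapoast, naastdoh), so the last vowel is not what conditions the rule; the final letter is.
"hadikow" ends in -w. The stems ending in -w (pukiw → pupukiw, musiw → mumusiw, zihaduw → zizihaduw) repeat the first consonant+vowel as a prefix.
So hadikow → hahadikow.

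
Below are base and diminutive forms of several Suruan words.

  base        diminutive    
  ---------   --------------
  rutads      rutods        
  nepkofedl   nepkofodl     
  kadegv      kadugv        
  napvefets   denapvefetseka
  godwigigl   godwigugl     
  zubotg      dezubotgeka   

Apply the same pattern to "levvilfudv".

napvefets and rutads both end in -s yet inflect differently (denapvefetseka, rutods), so the final letter is not what conditions the rule; the second-to-last letter is.
"levvilfudv" has second-to-last letter 'd'. The stems whose second-to-last letter is 'd' (rutads → rutods, nepkofedl → nepkofodl) change the last vowel to 'o'.
So levvilfudv → levvilfodv.

levvilfodv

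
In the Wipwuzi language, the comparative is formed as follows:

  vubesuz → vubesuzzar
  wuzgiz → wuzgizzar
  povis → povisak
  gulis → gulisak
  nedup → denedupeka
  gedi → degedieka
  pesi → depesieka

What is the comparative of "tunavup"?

detunavupeka

wuzgiz and povis both have last vowel 'i' yet inflect differently (wuzgizzar, povisak), so the last vowel is not what conditions the rule; the final letter is.
"tunavup" ends in -p. The one such stem in the data (nedup → denedupeka) adds de- … -eka around the stem, so the same rule applies.
The other patterns: stems ending in -z double the final consonant and add -ar; stems ending in -s add -ak.
So tunavup → detunavupeka.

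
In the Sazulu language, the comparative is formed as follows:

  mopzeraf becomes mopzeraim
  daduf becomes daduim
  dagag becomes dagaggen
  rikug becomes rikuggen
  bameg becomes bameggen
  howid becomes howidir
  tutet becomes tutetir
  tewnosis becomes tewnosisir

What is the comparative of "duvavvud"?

"duvavvud" ends in -d. The one such stem in the data (howid → howidir) adds -ir, so the same rule applies.
So duvavvud → duvavvudir.

duvavvudir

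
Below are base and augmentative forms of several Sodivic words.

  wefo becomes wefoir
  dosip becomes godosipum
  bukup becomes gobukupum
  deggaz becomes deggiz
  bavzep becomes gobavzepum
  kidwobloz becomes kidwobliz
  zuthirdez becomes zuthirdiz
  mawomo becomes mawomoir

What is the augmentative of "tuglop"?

"tuglop" ends in -p. The stems ending in -p (bukup → gobukupum, dosip → godosipum, bavzep → gobavzepum) add go- … -um around the stem.
So tuglop → gotuglopum.

gotuglopum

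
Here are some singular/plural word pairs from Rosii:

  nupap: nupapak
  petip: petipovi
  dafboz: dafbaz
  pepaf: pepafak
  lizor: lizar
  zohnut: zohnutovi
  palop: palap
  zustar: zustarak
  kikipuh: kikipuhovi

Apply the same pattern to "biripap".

biripapak

"biripap" has last vowel 'a'. The stems whose last vowel is 'a' (zustar → zustarak, pepaf → pepafak, nupap → nupapak) add -ak.
The other patterns: stems whose last vowel is 'o' change the last vowel to 'a'; stems whose last vowel is 'i' or 'u' add -ovi.
So biripap → biripapak.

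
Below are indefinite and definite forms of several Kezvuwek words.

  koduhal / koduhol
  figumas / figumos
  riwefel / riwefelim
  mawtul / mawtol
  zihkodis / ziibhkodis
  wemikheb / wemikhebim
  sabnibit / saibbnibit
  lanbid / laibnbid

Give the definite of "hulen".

riwefel and mawtul both end in -l yet inflect differently (riwefelim, mawtol), so the final letter is not what conditions the rule; the last vowel is.
"hulen" has last vowel 'e'. The stems whose last vowel is 'e' (wemikheb → wemikhebim, riwefel → riwefelim) add -im.
The other patterns: stems whose last vowel is 'i' insert -ib- after the first vowel; stems whose last vowel is 'a' or 'u' change the last vowel to 'o'.
So hulen → hulenim.

hulenim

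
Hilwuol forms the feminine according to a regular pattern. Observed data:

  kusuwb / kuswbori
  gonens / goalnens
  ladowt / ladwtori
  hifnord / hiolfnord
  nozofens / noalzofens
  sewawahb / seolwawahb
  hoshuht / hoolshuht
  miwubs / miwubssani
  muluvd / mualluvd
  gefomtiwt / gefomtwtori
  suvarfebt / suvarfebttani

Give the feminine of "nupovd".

ladowt and suvarfebt both end in -t yet inflect differently (ladwtori, suvarfebttani), so the final letter is not what conditions the rule; the second-to-last letter is.
"nupovd" has second-to-last letter 'v'. The one such stem in the data (muluvd → mualluvd) inserts -al- after the first vowel (as do gonens, nozofens), so the same rule applies.
So nupovd → nualpovd.

nualpovd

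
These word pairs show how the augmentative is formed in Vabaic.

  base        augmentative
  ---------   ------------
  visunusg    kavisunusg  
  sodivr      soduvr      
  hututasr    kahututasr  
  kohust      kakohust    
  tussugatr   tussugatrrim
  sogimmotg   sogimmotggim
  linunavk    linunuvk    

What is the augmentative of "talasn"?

sodivr and hututasr both end in -r yet inflect differently (soduvr, kahututasr), so the final letter is not what conditions the rule; the second-to-last letter is.
"talasn" has second-to-last letter 's'. The stems whose second-to-last letter is 's' (visunusg → kavisunusg, hututasr → kahututasr, kohust → kakohust) add the prefix ka-.
The other patterns: stems whose second-to-last letter is 'v' change the last vowel to 'u'; stems whose second-to-last letter is 't' double the final consonant and add -im.
So talasn → katalasn.

katalasn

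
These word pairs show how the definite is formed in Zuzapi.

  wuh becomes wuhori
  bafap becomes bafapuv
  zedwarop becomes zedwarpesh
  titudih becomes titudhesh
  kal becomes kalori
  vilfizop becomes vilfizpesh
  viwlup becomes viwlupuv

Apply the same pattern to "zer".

zerori

viwlup and zedwarop both end in -p yet inflect differently (viwlupuv, zedwarpesh), so the final letter is not what conditions the rule; the number of vowels is.
"zer" has 1 vowel. The stems with 1 vowel (kal → kalori, wuh → wuhori) add -ori.
The other patterns: stems with 2 vowels add -uv; stems with 3 vowels delete the last vowel and add -esh.
So zer → zerori.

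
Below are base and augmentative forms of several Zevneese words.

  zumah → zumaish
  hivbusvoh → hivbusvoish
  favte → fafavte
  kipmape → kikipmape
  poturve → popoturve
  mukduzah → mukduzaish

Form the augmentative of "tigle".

titigle

"tigle" ends in -e. The stems ending in -e (poturve → popoturve, kipmape → kikipmape, favte → fafavte) repeat the first consonant+vowel as a prefix.
The other pattern: stems ending in -h drop the final letter and add -ish.
So tigle → titigle.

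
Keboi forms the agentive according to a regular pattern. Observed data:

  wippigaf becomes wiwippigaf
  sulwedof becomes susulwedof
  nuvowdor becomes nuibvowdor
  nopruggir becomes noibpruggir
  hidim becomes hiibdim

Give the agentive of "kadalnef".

"kadalnef" ends in -f. The stems ending in -f (wippigaf → wiwippigaf, sulwedof → susulwedof) repeat the first consonant+vowel as a prefix.
The other pattern: stems ending in -m or -r insert -ib- after the first vowel.
So kadalnef → kakadalnef.

kakadalnef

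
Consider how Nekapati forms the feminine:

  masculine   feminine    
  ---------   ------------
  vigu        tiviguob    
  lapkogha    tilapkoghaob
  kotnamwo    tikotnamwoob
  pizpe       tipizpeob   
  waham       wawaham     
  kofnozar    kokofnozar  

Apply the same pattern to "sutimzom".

susutimzom

waham and lapkogha both have last vowel 'a' yet inflect differently (wawaham, tilapkoghaob), so the last vowel is not what conditions the rule; whether the stem ends in a vowel or a consonant is.
"sutimzom" ends in a consonant. The stems ending in a consonant (waham → wawaham, kofnozar → kokofnozar) repeat the first consonant+vowel as a prefix.
The other pattern: stems ending in a vowel add ti- … -ob around the stem.
So sutimzom → susutimzom.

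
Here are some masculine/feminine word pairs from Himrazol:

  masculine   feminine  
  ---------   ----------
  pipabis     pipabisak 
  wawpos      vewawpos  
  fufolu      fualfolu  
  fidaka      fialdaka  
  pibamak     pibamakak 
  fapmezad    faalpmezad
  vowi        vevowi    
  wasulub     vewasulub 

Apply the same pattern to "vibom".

vevibom

"vibom" begins with v-. The one such stem in the data (vowi → vevowi) adds the prefix ve-, so the same rule applies.
The other patterns: stems beginning with p- add -ak; stems beginning with f- insert -al- after the first vowel.
So vibom → vevibom.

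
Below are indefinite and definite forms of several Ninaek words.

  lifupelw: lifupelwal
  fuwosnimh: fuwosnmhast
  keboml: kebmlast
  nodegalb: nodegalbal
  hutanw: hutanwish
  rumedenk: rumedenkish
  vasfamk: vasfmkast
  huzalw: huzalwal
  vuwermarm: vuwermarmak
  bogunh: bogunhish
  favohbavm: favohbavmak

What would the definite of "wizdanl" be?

wizdanlish

vasfamk and rumedenk both end in -k yet inflect differently (vasfmkast, rumedenkish), so the final letter is not what conditions the rule; the second-to-last letter is.
"wizdanl" has second-to-last letter 'n'. The stems whose second-to-last letter is 'n' (rumedenk → rumedenkish, bogunh → bogunhish, hutanw → hutanwish) add -ish.
So wizdanl → wizdanlish.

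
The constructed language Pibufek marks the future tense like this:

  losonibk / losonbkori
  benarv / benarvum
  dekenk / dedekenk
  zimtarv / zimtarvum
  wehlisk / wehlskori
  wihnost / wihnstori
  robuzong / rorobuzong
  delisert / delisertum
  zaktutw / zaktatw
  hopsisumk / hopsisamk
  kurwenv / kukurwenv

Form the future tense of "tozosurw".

tozosurwum

benarv and kurwenv both end in -v yet inflect differently (benarvum, kukurwenv), so the final letter is not what conditions the rule; the second-to-last letter is.
"tozosurw" has second-to-last letter 'r'. The stems whose second-to-last letter is 'r' (benarv → benarvum, delisert → delisertum, zimtarv → zimtarvum) add -um.
The other patterns: stems whose second-to-last letter is 'm' or 't' change the last vowel to 'a'; stems whose second-to-last letter is 'n' repeat the first consonant+vowel as a prefix; stems whose second-to-last letter is 'b' or 's' delete the last vowel and add -ori.
So tozosurw → tozosurwum.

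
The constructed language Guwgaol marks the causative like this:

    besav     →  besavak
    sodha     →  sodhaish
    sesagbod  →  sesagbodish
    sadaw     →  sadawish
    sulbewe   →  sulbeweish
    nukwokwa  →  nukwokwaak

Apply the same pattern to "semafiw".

semafiwish

sodha and nukwokwa both end in -a yet inflect differently (sodhaish, nukwokwaak), so the final letter is not what conditions the rule; the first letter is.
"semafiw" begins with s-. The stems beginning with s- (sulbewe → sulbeweish, sadaw → sadawish, sesagbod → sesagbodish) add -ish.
The other pattern: stems beginning with b- or n- add -ak.
So semafiw → semafiwish.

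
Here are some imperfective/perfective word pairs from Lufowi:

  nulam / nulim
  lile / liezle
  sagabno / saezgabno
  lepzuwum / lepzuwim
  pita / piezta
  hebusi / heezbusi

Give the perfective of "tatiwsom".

tatiwsim

"tatiwsom" ends in a consonant. The stems ending in a consonant (lepzuwum → lepzuwim, nulam → nulim) change the last vowel to 'i'.
The other pattern: stems ending in a vowel insert -ez- after the first vowel.
So tatiwsom → tatiwsim.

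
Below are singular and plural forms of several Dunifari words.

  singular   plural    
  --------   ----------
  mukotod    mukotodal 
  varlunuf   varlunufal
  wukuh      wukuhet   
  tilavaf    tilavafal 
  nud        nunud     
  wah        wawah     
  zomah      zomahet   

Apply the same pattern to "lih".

lilih

wah and wukuh both end in -h yet inflect differently (wawah, wukuhet), so the final letter is not what conditions the rule; the number of vowels is.
"lih" has 1 vowel. The stems with 1 vowel (wah → wawah, nud → nunud) repeat the first consonant+vowel as a prefix.
So lih → lilih.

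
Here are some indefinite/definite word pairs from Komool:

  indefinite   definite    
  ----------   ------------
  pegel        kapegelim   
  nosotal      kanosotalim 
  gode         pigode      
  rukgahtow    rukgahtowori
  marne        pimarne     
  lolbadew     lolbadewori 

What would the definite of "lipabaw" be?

lolbadew and pegel both have last vowel 'e' yet inflect differently (lolbadewori, kapegelim), so the last vowel is not what conditions the rule; the final letter is.
"lipabaw" ends in -w. The stems ending in -w (rukgahtow → rukgahtowori, lolbadew → lolbadewori) add -ori.
The other patterns: stems ending in -l add ka- … -im around the stem; stems ending in -e add the prefix pi-.
So lipabaw → lipabawori.

lipabawori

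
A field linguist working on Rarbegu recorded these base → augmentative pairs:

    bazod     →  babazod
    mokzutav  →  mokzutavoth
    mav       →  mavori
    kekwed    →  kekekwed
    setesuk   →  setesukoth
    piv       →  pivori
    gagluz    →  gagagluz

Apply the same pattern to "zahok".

zazahok

"zahok" has 2 vowels. The stems with 2 vowels (gagluz → gagagluz, kekwed → kekekwed, bazod → babazod) repeat the first consonant+vowel as a prefix.
The other patterns: stems with 1 vowel add -ori; stems with 3 vowels add -oth.
So zahok → zazahok.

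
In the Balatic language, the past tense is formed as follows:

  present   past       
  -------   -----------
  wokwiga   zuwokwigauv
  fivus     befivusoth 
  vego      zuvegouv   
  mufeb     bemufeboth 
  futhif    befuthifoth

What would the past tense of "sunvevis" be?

fivus and vego both have 2 vowels yet inflect differently (befivusoth, zuvegouv), so the number of vowels is not what conditions the rule; whether the stem ends in a vowel or a consonant is.
"sunvevis" ends in a consonant. The stems ending in a consonant (fivus → befivusoth, mufeb → bemufeboth, futhif → befuthifoth) add be- … -oth around the stem.
So sunvevis → besunvevisoth.

besunvevisoth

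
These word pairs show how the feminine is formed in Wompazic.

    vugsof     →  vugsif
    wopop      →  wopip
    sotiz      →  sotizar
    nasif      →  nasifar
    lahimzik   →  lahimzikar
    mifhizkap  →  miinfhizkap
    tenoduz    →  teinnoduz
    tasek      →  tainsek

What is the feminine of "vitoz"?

vitiz

"vitoz" has last vowel 'o'. The stems whose last vowel is 'o' (vugsof → vugsif, wopop → wopip) change the last vowel to 'i'.
The other patterns: stems whose last vowel is 'i' add -ar; stems whose last vowel is 'a', 'e' or 'u' insert -in- after the first vowel.
So vitoz → vitiz.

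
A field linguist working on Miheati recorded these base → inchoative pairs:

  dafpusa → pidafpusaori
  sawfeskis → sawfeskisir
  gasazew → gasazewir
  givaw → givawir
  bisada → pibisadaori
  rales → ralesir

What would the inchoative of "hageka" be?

pihagekaori

bisada and givaw both have last vowel 'a' yet inflect differently (pibisadaori, givawir), so the last vowel is not what conditions the rule; the final letter is.
"hageka" ends in -a. The stems ending in -a (bisada → pibisadaori, dafpusa → pidafpusaori) add pi- … -ori around the stem.
The other pattern: stems ending in -s or -w add -ir.
So hageka → pihagekaori.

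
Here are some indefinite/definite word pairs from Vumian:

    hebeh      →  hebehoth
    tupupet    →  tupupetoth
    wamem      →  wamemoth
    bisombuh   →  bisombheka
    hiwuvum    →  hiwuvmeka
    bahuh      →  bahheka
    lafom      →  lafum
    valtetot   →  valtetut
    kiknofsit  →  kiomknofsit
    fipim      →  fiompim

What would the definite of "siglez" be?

siglezoth

hebeh and bisombuh both end in -h yet inflect differently (hebehoth, bisombheka), so the final letter is not what conditions the rule; the last vowel is.
"siglez" has last vowel 'e'. The stems whose last vowel is 'e' (hebeh → hebehoth, tupupet → tupupetoth, wamem → wamemoth) add -oth.
The other patterns: stems whose last vowel is 'u' delete the last vowel and add -eka; stems whose last vowel is 'o' change the last vowel to 'u'; stems whose last vowel is 'i' insert -om- after the first vowel.
So siglez → siglezoth.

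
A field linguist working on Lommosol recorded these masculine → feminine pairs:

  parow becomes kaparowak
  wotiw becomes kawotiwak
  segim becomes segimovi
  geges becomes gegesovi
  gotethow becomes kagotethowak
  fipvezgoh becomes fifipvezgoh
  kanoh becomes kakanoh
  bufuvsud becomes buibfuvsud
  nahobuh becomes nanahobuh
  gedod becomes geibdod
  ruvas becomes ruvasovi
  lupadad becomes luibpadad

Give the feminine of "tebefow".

katebefowak

fipvezgoh and gedod both have last vowel 'o' yet inflect differently (fifipvezgoh, geibdod), so the last vowel is not what conditions the rule; the final letter is.
"tebefow" ends in -w. The stems ending in -w (gotethow → kagotethowak, wotiw → kawotiwak, parow → kaparowak) add ka- … -ak around the stem.
So tebefow → katebefowak.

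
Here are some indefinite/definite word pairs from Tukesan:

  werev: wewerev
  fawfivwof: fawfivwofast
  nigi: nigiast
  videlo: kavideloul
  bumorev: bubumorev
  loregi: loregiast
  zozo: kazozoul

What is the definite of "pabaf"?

pabafast

zozo and fawfivwof both have last vowel 'o' yet inflect differently (kazozoul, fawfivwofast), so the last vowel is not what conditions the rule; the final letter is.
"pabaf" ends in -f. The one such stem in the data (fawfivwof → fawfivwofast) adds -ast, so the same rule applies.
The other patterns: stems ending in -o add ka- … -ul around the stem; stems ending in -v repeat the first consonant+vowel as a prefix.
So pabaf → pabafast.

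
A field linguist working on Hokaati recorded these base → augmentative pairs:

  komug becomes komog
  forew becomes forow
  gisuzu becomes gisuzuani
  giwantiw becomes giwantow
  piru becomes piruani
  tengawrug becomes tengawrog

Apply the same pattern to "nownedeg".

komug and piru both have last vowel 'u' yet inflect differently (komog, piruani), so the last vowel is not what conditions the rule; the final letter is.
"nownedeg" ends in -g. The stems ending in -g (komug → komog, tengawrug → tengawrog) change the last vowel to 'o'.
The other pattern: stems ending in -u add -ani.
So nownedeg → nownedog.

nownedog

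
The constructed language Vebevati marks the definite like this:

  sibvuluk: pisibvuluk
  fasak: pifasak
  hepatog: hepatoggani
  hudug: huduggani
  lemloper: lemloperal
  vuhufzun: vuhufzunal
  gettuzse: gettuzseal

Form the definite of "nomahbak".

pinomahbak

sibvuluk and hudug both have last vowel 'u' yet inflect differently (pisibvuluk, huduggani), so the last vowel is not what conditions the rule; the final letter is.
"nomahbak" ends in -k. The stems ending in -k (sibvuluk → pisibvuluk, fasak → pifasak) add the prefix pi-.
So nomahbak → pinomahbak.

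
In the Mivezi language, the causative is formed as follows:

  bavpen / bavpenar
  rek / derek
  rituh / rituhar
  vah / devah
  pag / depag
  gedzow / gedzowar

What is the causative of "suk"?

vah and rituh both end in -h yet inflect differently (devah, rituhar), so the final letter is not what conditions the rule; the number of vowels is.
"suk" has 1 vowel. The stems with 1 vowel (vah → devah, rek → derek, pag → depag) add the prefix de-.
The other pattern: stems with 2 vowels add -ar.
So suk → desuk.

desuk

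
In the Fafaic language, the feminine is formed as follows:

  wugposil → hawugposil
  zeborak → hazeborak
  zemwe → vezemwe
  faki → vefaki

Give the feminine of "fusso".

vefusso

wugposil and faki both have last vowel 'i' yet inflect differently (hawugposil, vefaki), so the last vowel is not what conditions the rule; whether the stem ends in a vowel or a consonant is.
"fusso" ends in a vowel. The stems ending in a vowel (zemwe → vezemwe, faki → vefaki) add the prefix ve-.
So fusso → vefusso.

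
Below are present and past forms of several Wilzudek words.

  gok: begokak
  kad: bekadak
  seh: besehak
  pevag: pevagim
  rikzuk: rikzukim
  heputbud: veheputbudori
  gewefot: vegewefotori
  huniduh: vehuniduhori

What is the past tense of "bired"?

gok and rikzuk both end in -k yet inflect differently (begokak, rikzukim), so the final letter is not what conditions the rule; the number of vowels is.
"bired" has 2 vowels. The stems with 2 vowels (pevag → pevagim, rikzuk → rikzukim) add -im.
The other patterns: stems with 1 vowel add be- … -ak around the stem; stems with 3 vowels add ve- … -ori around the stem.
So bired → biredim.

biredim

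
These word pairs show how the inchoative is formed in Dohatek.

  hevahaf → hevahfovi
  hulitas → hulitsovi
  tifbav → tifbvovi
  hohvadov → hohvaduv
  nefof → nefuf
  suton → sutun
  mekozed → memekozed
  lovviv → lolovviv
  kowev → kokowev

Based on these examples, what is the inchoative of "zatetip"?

zazatetip

"zatetip" has last vowel 'i'. The one such stem in the data (lovviv → lolovviv) repeats the first consonant+vowel as a prefix (as do mekozed, kowev), so the same rule applies.
The other patterns: stems whose last vowel is 'a' delete the last vowel and add -ovi; stems whose last vowel is 'o' change the last vowel to 'u'.
So zatetip → zazatetip.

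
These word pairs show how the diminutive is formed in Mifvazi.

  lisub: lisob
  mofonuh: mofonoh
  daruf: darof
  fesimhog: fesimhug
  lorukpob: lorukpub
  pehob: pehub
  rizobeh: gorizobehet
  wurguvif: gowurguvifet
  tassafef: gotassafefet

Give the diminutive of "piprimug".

lisub and lorukpob both end in -b yet inflect differently (lisob, lorukpub), so the final letter is not what conditions the rule; the last vowel is.
"piprimug" has last vowel 'u'. The stems whose last vowel is 'u' (lisub → lisob, mofonuh → mofonoh, daruf → darof) change the last vowel to 'o'.
So piprimug → piprimog.

piprimog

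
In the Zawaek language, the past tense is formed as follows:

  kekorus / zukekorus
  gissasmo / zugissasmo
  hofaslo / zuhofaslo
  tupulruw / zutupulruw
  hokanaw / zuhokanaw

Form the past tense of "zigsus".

Every pair shown (kekorus → zukekorus, gissasmo → zugissasmo, hofaslo → zuhofaslo, …) follows the same rule: add the prefix zu-.
So zigsus → zuzigsus.

zuzigsus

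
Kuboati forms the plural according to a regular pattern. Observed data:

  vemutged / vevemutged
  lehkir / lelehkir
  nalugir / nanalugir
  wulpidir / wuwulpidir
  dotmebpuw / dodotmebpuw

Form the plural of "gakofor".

Every pair shown (vemutged → vevemutged, lehkir → lelehkir, nalugir → nanalugir, …) follows the same rule: repeat the first consonant+vowel as a prefix.
So gakofor → gagakofor.

gagakofor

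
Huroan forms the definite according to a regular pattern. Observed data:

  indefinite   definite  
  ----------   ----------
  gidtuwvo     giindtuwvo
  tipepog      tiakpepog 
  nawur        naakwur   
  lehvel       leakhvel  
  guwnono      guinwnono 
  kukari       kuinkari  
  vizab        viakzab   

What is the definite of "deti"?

gidtuwvo and tipepog both have last vowel 'o' yet inflect differently (giindtuwvo, tiakpepog), so the last vowel is not what conditions the rule; whether the stem ends in a vowel or a consonant is.
"deti" ends in a vowel. The stems ending in a vowel (gidtuwvo → giindtuwvo, guwnono → guinwnono, kukari → kuinkari) insert -in- after the first vowel.
So deti → deinti.

deinti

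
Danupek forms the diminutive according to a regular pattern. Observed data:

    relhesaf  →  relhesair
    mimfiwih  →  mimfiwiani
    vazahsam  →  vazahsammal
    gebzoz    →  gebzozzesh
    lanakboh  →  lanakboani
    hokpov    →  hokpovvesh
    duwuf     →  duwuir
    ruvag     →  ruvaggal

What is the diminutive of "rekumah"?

"rekumah" ends in -h. The stems ending in -h (mimfiwih → mimfiwiani, lanakboh → lanakboani) drop the final letter and add -ani.
So rekumah → rekumaani.

rekumaani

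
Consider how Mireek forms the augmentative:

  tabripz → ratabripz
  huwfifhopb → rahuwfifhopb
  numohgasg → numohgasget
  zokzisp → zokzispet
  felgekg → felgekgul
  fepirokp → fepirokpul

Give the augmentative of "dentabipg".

numohgasg and felgekg both end in -g yet inflect differently (numohgasget, felgekgul), so the final letter is not what conditions the rule; the second-to-last letter is.
"dentabipg" has second-to-last letter 'p'. The stems whose second-to-last letter is 'p' (tabripz → ratabripz, huwfifhopb → rahuwfifhopb) add the prefix ra-.
So dentabipg → radentabipg.

radentabipg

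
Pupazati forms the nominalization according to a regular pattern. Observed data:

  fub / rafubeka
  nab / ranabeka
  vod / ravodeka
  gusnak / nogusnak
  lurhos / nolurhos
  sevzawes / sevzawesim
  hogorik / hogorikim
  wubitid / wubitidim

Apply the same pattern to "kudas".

nokudas

lurhos and sevzawes both end in -s yet inflect differently (nolurhos, sevzawesim), so the final letter is not what conditions the rule; the number of vowels is.
"kudas" has 2 vowels. The stems with 2 vowels (gusnak → nogusnak, lurhos → nolurhos) add the prefix no-.
So kudas → nokudas.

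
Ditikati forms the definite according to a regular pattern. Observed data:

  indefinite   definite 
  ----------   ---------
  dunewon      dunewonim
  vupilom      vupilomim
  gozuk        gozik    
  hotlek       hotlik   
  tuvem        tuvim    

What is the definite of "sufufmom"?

sufufmomim

vupilom and tuvem both end in -m yet inflect differently (vupilomim, tuvim), so the final letter is not what conditions the rule; the last vowel is.
"sufufmom" has last vowel 'o'. The stems whose last vowel is 'o' (dunewon → dunewonim, vupilom → vupilomim) add -im.
The other pattern: stems whose last vowel is 'e' or 'u' change the last vowel to 'i'.
So sufufmom → sufufmomim.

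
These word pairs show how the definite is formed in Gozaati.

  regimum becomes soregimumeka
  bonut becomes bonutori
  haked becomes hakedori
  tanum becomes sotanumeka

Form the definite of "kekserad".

tanum and bonut both have last vowel 'u' yet inflect differently (sotanumeka, bonutori), so the last vowel is not what conditions the rule; the final letter is.
"kekserad" ends in -d. The one such stem in the data (haked → hakedori) adds -ori, so the same rule applies.
So kekserad → kekseradori.

kekseradori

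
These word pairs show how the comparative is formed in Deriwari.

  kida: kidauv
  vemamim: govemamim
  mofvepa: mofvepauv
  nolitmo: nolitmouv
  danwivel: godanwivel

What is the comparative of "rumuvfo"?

rumuvfouv

mofvepa and vemamim both have 3 vowels yet inflect differently (mofvepauv, govemamim), so the number of vowels is not what conditions the rule; whether the stem ends in a vowel or a consonant is.
"rumuvfo" ends in a vowel. The stems ending in a vowel (kida → kidauv, mofvepa → mofvepauv, nolitmo → nolitmouv) add -uv.
So rumuvfo → rumuvfouv.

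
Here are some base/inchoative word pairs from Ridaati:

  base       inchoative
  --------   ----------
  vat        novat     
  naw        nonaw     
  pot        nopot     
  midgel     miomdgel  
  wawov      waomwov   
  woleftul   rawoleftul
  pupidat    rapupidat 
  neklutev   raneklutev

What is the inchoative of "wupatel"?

rawupatel

midgel and woleftul both end in -l yet inflect differently (miomdgel, rawoleftul), so the final letter is not what conditions the rule; the number of vowels is.
"wupatel" has 3 vowels. The stems with 3 vowels (woleftul → rawoleftul, pupidat → rapupidat, neklutev → raneklutev) add the prefix ra-.
So wupatel → rawupatel.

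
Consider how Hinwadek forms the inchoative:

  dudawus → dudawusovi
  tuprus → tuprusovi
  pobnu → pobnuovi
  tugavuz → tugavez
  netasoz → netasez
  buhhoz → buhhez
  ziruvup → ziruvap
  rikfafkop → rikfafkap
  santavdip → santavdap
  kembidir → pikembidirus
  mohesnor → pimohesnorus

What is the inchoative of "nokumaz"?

nokumez

dudawus and tugavuz both have last vowel 'u' yet inflect differently (dudawusovi, tugavez), so the last vowel is not what conditions the rule; the final letter is.
"nokumaz" ends in -z. The stems ending in -z (tugavuz → tugavez, netasoz → netasez, buhhoz → buhhez) change the last vowel to 'e'.
The other patterns: stems ending in -s or -u add -ovi; stems ending in -p change the last vowel to 'a'; stems ending in -r add pi- … -us around the stem.
So nokumaz → nokumez.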